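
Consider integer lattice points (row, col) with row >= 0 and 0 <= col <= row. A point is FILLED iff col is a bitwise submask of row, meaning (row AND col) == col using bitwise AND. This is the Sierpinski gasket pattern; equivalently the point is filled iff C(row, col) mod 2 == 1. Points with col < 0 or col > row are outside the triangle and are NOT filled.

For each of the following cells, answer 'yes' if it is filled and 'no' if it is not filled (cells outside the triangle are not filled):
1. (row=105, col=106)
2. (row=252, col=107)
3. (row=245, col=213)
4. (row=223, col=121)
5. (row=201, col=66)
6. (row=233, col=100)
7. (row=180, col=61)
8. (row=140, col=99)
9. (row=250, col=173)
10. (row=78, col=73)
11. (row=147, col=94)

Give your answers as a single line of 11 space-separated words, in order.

(105,106): col outside [0, 105] -> not filled
(252,107): row=0b11111100, col=0b1101011, row AND col = 0b1101000 = 104; 104 != 107 -> empty
(245,213): row=0b11110101, col=0b11010101, row AND col = 0b11010101 = 213; 213 == 213 -> filled
(223,121): row=0b11011111, col=0b1111001, row AND col = 0b1011001 = 89; 89 != 121 -> empty
(201,66): row=0b11001001, col=0b1000010, row AND col = 0b1000000 = 64; 64 != 66 -> empty
(233,100): row=0b11101001, col=0b1100100, row AND col = 0b1100000 = 96; 96 != 100 -> empty
(180,61): row=0b10110100, col=0b111101, row AND col = 0b110100 = 52; 52 != 61 -> empty
(140,99): row=0b10001100, col=0b1100011, row AND col = 0b0 = 0; 0 != 99 -> empty
(250,173): row=0b11111010, col=0b10101101, row AND col = 0b10101000 = 168; 168 != 173 -> empty
(78,73): row=0b1001110, col=0b1001001, row AND col = 0b1001000 = 72; 72 != 73 -> empty
(147,94): row=0b10010011, col=0b1011110, row AND col = 0b10010 = 18; 18 != 94 -> empty

Answer: no no yes no no no no no no no no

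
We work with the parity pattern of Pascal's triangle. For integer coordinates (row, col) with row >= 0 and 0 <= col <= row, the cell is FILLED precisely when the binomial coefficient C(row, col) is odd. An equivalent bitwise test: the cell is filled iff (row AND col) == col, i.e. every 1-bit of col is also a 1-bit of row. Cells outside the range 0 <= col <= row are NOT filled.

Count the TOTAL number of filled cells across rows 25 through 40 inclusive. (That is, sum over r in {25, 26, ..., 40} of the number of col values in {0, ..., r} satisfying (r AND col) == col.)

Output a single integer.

r25=11001 pc3: +8 =8
r26=11010 pc3: +8 =16
r27=11011 pc4: +16 =32
r28=11100 pc3: +8 =40
r29=11101 pc4: +16 =56
r30=11110 pc4: +16 =72
r31=11111 pc5: +32 =104
r32=100000 pc1: +2 =106
r33=100001 pc2: +4 =110
r34=100010 pc2: +4 =114
r35=100011 pc3: +8 =122
r36=100100 pc2: +4 =126
r37=100101 pc3: +8 =134
r38=100110 pc3: +8 =142
r39=100111 pc4: +16 =158
r40=101000 pc2: +4 =162

Answer: 162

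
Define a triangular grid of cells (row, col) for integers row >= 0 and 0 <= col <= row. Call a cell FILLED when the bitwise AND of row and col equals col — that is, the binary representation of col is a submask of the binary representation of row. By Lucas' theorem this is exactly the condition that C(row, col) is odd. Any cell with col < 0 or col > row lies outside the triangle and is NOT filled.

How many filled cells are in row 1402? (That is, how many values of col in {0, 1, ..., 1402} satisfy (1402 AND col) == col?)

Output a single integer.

Answer: 128

Derivation:
1402 in binary = 10101111010
popcount(1402) = number of 1-bits in 10101111010 = 7
A col c satisfies (1402 AND c) == c iff every set bit of c is also set in 1402; each of the 7 set bits of 1402 can independently be on or off in c.
count = 2^7 = 128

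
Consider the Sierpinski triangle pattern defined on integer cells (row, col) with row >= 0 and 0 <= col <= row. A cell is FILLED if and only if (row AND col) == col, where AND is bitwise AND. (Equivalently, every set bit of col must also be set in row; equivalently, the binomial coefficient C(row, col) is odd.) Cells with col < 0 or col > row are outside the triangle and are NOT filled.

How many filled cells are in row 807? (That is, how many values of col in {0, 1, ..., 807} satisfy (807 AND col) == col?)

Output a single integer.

Answer: 64

Derivation:
807 in binary = 1100100111
popcount(807) = number of 1-bits in 1100100111 = 6
A col c satisfies (807 AND c) == c iff every set bit of c is also set in 807; each of the 6 set bits of 807 can independently be on or off in c.
count = 2^6 = 64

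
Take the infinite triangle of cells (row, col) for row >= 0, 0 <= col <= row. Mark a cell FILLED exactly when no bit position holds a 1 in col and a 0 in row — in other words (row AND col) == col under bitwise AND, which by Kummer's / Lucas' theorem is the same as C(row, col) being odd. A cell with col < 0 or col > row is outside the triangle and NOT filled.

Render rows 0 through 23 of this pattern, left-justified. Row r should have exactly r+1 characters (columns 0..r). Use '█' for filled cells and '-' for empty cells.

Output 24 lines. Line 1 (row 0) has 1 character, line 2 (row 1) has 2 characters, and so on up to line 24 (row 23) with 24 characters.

r0=0: █
r1=1: ██
r2=10: █-█
r3=11: ████
r4=100: █---█
r5=101: ██--██
r6=110: █-█-█-█
r7=111: ████████
r8=1000: █-------█
r9=1001: ██------██
r10=1010: █-█-----█-█
r11=1011: ████----████
r12=1100: █---█---█---█
r13=1101: ██--██--██--██
r14=1110: █-█-█-█-█-█-█-█
r15=1111: ████████████████
r16=10000: █---------------█
r17=10001: ██--------------██
r18=10010: █-█-------------█-█
r19=10011: ████------------████
r20=10100: █---█-----------█---█
r21=10101: ██--██----------██--██
r22=10110: █-█-█-█---------█-█-█-█
r23=10111: ████████--------████████

Answer: █
██
█-█
████
█---█
██--██
█-█-█-█
████████
█-------█
██------██
█-█-----█-█
████----████
█---█---█---█
██--██--██--██
█-█-█-█-█-█-█-█
████████████████
█---------------█
██--------------██
█-█-------------█-█
████------------████
█---█-----------█---█
██--██----------██--██
█-█-█-█---------█-█-█-█
████████--------████████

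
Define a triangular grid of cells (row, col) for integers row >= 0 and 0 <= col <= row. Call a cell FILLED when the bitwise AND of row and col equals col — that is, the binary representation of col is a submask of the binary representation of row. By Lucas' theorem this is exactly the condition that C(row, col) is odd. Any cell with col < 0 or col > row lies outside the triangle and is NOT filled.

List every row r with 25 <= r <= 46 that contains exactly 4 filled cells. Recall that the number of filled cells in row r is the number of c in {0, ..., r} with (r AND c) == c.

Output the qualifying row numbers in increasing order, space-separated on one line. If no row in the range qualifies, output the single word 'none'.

Row r has 2^popcount(r) filled cells, so we need popcount(r) = log2(4) = 2.
Scan r = 25..46 and keep those with exactly 2 one-bits:
r=25=11001 popcount=3 -> skip
r=26=11010 popcount=3 -> skip
r=27=11011 popcount=4 -> skip
r=28=11100 popcount=3 -> skip
r=29=11101 popcount=4 -> skip
r=30=11110 popcount=4 -> skip
r=31=11111 popcount=5 -> skip
r=32=100000 popcount=1 -> skip
r=33=100001 popcount=2 -> KEEP
r=34=100010 popcount=2 -> KEEP
r=35=100011 popcount=3 -> skip
r=36=100100 popcount=2 -> KEEP
r=37=100101 popcount=3 -> skip
r=38=100110 popcount=3 -> skip
r=39=100111 popcount=4 -> skip
r=40=101000 popcount=2 -> KEEP
r=41=101001 popcount=3 -> skip
r=42=101010 popcount=3 -> skip
r=43=101011 popcount=4 -> skip
r=44=101100 popcount=3 -> skip
r=45=101101 popcount=4 -> skip
r=46=101110 popcount=4 -> skip
Kept rows: 33 34 36 40

Answer: 33 34 36 40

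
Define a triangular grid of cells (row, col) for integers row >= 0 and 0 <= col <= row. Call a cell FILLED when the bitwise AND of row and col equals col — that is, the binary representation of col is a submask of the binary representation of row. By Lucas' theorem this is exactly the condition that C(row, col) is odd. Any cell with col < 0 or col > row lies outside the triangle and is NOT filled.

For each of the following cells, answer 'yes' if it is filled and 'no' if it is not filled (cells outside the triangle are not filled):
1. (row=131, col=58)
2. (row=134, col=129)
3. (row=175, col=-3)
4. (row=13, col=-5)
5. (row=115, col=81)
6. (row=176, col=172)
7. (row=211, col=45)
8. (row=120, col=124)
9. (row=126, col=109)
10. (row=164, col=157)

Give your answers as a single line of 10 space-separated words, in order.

Answer: no no no no yes no no no no no

Derivation:
(131,58): row=0b10000011, col=0b111010, row AND col = 0b10 = 2; 2 != 58 -> empty
(134,129): row=0b10000110, col=0b10000001, row AND col = 0b10000000 = 128; 128 != 129 -> empty
(175,-3): col outside [0, 175] -> not filled
(13,-5): col outside [0, 13] -> not filled
(115,81): row=0b1110011, col=0b1010001, row AND col = 0b1010001 = 81; 81 == 81 -> filled
(176,172): row=0b10110000, col=0b10101100, row AND col = 0b10100000 = 160; 160 != 172 -> empty
(211,45): row=0b11010011, col=0b101101, row AND col = 0b1 = 1; 1 != 45 -> empty
(120,124): col outside [0, 120] -> not filled
(126,109): row=0b1111110, col=0b1101101, row AND col = 0b1101100 = 108; 108 != 109 -> empty
(164,157): row=0b10100100, col=0b10011101, row AND col = 0b10000100 = 132; 132 != 157 -> empty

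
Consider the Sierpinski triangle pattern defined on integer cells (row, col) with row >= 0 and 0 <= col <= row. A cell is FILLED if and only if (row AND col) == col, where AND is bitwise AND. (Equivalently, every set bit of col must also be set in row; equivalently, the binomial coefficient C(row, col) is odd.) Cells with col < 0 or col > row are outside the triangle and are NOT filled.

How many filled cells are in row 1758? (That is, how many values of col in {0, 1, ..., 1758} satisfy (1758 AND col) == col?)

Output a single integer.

1758 in binary = 11011011110
popcount(1758) = number of 1-bits in 11011011110 = 8
A col c satisfies (1758 AND c) == c iff every set bit of c is also set in 1758; each of the 8 set bits of 1758 can independently be on or off in c.
count = 2^8 = 256

Answer: 256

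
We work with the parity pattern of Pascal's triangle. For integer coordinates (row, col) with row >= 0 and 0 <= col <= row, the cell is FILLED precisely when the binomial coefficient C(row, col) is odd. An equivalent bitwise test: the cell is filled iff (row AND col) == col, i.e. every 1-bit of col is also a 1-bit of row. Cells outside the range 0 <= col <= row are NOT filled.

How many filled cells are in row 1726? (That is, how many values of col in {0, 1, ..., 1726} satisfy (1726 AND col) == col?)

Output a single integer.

Answer: 256

Derivation:
1726 in binary = 11010111110
popcount(1726) = number of 1-bits in 11010111110 = 8
A col c satisfies (1726 AND c) == c iff every set bit of c is also set in 1726; each of the 8 set bits of 1726 can independently be on or off in c.
count = 2^8 = 256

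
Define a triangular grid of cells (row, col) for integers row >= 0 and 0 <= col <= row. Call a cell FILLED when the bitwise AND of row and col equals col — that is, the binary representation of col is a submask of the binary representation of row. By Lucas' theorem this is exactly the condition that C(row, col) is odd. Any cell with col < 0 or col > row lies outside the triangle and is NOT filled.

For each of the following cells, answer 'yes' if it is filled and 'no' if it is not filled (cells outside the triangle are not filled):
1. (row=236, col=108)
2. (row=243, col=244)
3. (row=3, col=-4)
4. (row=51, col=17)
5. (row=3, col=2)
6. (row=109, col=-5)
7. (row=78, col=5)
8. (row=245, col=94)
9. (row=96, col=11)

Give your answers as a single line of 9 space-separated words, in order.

Answer: yes no no yes yes no no no no

Derivation:
(236,108): row=0b11101100, col=0b1101100, row AND col = 0b1101100 = 108; 108 == 108 -> filled
(243,244): col outside [0, 243] -> not filled
(3,-4): col outside [0, 3] -> not filled
(51,17): row=0b110011, col=0b10001, row AND col = 0b10001 = 17; 17 == 17 -> filled
(3,2): row=0b11, col=0b10, row AND col = 0b10 = 2; 2 == 2 -> filled
(109,-5): col outside [0, 109] -> not filled
(78,5): row=0b1001110, col=0b101, row AND col = 0b100 = 4; 4 != 5 -> empty
(245,94): row=0b11110101, col=0b1011110, row AND col = 0b1010100 = 84; 84 != 94 -> empty
(96,11): row=0b1100000, col=0b1011, row AND col = 0b0 = 0; 0 != 11 -> empty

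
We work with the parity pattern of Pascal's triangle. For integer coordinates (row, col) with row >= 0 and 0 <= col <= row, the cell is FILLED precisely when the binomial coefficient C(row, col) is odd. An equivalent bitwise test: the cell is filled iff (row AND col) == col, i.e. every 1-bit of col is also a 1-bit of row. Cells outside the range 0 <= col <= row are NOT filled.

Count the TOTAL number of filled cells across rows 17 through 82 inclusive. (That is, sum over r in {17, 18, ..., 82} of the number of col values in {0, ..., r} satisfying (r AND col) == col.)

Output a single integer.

r17=10001 pc2: +4 =4
r18=10010 pc2: +4 =8
r19=10011 pc3: +8 =16
r20=10100 pc2: +4 =20
r21=10101 pc3: +8 =28
r22=10110 pc3: +8 =36
r23=10111 pc4: +16 =52
r24=11000 pc2: +4 =56
r25=11001 pc3: +8 =64
r26=11010 pc3: +8 =72
r27=11011 pc4: +16 =88
r28=11100 pc3: +8 =96
r29=11101 pc4: +16 =112
r30=11110 pc4: +16 =128
r31=11111 pc5: +32 =160
r32=100000 pc1: +2 =162
r33=100001 pc2: +4 =166
r34=100010 pc2: +4 =170
r35=100011 pc3: +8 =178
r36=100100 pc2: +4 =182
r37=100101 pc3: +8 =190
r38=100110 pc3: +8 =198
r39=100111 pc4: +16 =214
r40=101000 pc2: +4 =218
r41=101001 pc3: +8 =226
r42=101010 pc3: +8 =234
r43=101011 pc4: +16 =250
r44=101100 pc3: +8 =258
r45=101101 pc4: +16 =274
r46=101110 pc4: +16 =290
r47=101111 pc5: +32 =322
r48=110000 pc2: +4 =326
r49=110001 pc3: +8 =334
r50=110010 pc3: +8 =342
r51=110011 pc4: +16 =358
r52=110100 pc3: +8 =366
r53=110101 pc4: +16 =382
r54=110110 pc4: +16 =398
r55=110111 pc5: +32 =430
r56=111000 pc3: +8 =438
r57=111001 pc4: +16 =454
r58=111010 pc4: +16 =470
r59=111011 pc5: +32 =502
r60=111100 pc4: +16 =518
r61=111101 pc5: +32 =550
r62=111110 pc5: +32 =582
r63=111111 pc6: +64 =646
r64=1000000 pc1: +2 =648
r65=1000001 pc2: +4 =652
r66=1000010 pc2: +4 =656
r67=1000011 pc3: +8 =664
r68=1000100 pc2: +4 =668
r69=1000101 pc3: +8 =676
r70=1000110 pc3: +8 =684
r71=1000111 pc4: +16 =700
r72=1001000 pc2: +4 =704
r73=1001001 pc3: +8 =712
r74=1001010 pc3: +8 =720
r75=1001011 pc4: +16 =736
r76=1001100 pc3: +8 =744
r77=1001101 pc4: +16 =760
r78=1001110 pc4: +16 =776
r79=1001111 pc5: +32 =808
r80=1010000 pc2: +4 =812
r81=1010001 pc3: +8 =820
r82=1010010 pc3: +8 =828

Answer: 828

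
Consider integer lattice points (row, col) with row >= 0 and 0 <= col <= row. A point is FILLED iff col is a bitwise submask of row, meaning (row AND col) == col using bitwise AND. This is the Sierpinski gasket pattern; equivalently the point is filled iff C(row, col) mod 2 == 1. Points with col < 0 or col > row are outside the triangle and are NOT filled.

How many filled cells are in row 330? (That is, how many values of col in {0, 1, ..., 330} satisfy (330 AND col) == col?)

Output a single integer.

330 in binary = 101001010
popcount(330) = number of 1-bits in 101001010 = 4
A col c satisfies (330 AND c) == c iff every set bit of c is also set in 330; each of the 4 set bits of 330 can independently be on or off in c.
count = 2^4 = 16

Answer: 16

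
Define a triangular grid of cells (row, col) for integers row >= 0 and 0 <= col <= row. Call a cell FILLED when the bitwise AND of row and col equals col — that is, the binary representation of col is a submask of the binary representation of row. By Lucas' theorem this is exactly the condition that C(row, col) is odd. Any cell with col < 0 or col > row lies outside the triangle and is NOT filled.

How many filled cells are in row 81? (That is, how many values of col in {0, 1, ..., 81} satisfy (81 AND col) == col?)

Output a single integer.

Answer: 8

Derivation:
81 in binary = 1010001
popcount(81) = number of 1-bits in 1010001 = 3
A col c satisfies (81 AND c) == c iff every set bit of c is also set in 81; each of the 3 set bits of 81 can independently be on or off in c.
count = 2^3 = 8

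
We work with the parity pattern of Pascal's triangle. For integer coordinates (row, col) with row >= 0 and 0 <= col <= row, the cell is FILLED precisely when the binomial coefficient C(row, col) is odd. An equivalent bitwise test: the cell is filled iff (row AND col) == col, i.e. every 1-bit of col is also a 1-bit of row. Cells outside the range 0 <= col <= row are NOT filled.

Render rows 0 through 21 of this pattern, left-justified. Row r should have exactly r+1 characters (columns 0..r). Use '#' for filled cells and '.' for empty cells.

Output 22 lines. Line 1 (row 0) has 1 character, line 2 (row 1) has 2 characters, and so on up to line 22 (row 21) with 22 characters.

Answer: #
##
#.#
####
#...#
##..##
#.#.#.#
########
#.......#
##......##
#.#.....#.#
####....####
#...#...#...#
##..##..##..##
#.#.#.#.#.#.#.#
################
#...............#
##..............##
#.#.............#.#
####............####
#...#...........#...#
##..##..........##..##

Derivation:
r0=0: #
r1=1: ##
r2=10: #.#
r3=11: ####
r4=100: #...#
r5=101: ##..##
r6=110: #.#.#.#
r7=111: ########
r8=1000: #.......#
r9=1001: ##......##
r10=1010: #.#.....#.#
r11=1011: ####....####
r12=1100: #...#...#...#
r13=1101: ##..##..##..##
r14=1110: #.#.#.#.#.#.#.#
r15=1111: ################
r16=10000: #...............#
r17=10001: ##..............##
r18=10010: #.#.............#.#
r19=10011: ####............####
r20=10100: #...#...........#...#
r21=10101: ##..##..........##..##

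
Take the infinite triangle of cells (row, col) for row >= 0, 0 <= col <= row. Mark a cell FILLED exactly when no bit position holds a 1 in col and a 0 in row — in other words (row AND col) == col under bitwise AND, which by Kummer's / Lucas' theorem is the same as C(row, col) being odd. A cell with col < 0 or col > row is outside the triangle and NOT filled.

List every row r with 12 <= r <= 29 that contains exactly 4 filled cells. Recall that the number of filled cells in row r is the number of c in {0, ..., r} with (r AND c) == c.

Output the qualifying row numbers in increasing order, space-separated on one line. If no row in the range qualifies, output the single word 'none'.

Row r has 2^popcount(r) filled cells, so we need popcount(r) = log2(4) = 2.
Scan r = 12..29 and keep those with exactly 2 one-bits:
r=12=1100 popcount=2 -> KEEP
r=13=1101 popcount=3 -> skip
r=14=1110 popcount=3 -> skip
r=15=1111 popcount=4 -> skip
r=16=10000 popcount=1 -> skip
r=17=10001 popcount=2 -> KEEP
r=18=10010 popcount=2 -> KEEP
r=19=10011 popcount=3 -> skip
r=20=10100 popcount=2 -> KEEP
r=21=10101 popcount=3 -> skip
r=22=10110 popcount=3 -> skip
r=23=10111 popcount=4 -> skip
r=24=11000 popcount=2 -> KEEP
r=25=11001 popcount=3 -> skip
r=26=11010 popcount=3 -> skip
r=27=11011 popcount=4 -> skip
r=28=11100 popcount=3 -> skip
r=29=11101 popcount=4 -> skip
Kept rows: 12 17 18 20 24

Answer: 12 17 18 20 24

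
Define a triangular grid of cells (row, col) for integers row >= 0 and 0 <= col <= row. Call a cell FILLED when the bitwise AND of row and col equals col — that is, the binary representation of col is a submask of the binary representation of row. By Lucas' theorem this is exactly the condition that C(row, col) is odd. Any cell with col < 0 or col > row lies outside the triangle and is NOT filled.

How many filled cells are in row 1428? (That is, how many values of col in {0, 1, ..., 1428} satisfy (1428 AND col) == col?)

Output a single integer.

Answer: 32

Derivation:
1428 in binary = 10110010100
popcount(1428) = number of 1-bits in 10110010100 = 5
A col c satisfies (1428 AND c) == c iff every set bit of c is also set in 1428; each of the 5 set bits of 1428 can independently be on or off in c.
count = 2^5 = 32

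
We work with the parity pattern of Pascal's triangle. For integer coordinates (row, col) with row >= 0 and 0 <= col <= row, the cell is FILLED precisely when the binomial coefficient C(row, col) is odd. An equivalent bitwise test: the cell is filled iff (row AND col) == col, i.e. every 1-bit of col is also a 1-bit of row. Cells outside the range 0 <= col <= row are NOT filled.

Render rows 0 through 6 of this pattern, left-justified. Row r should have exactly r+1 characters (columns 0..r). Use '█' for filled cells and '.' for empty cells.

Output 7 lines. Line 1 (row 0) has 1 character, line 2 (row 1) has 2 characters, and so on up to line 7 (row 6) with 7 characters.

Answer: █
██
█.█
████
█...█
██..██
█.█.█.█

Derivation:
r0=0: █
r1=1: ██
r2=10: █.█
r3=11: ████
r4=100: █...█
r5=101: ██..██
r6=110: █.█.█.█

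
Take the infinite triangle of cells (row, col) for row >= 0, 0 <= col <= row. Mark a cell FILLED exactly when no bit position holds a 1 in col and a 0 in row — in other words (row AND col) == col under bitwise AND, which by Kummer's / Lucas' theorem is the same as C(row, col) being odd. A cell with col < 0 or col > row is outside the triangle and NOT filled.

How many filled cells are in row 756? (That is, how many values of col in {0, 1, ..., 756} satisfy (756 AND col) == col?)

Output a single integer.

Answer: 64

Derivation:
756 in binary = 1011110100
popcount(756) = number of 1-bits in 1011110100 = 6
A col c satisfies (756 AND c) == c iff every set bit of c is also set in 756; each of the 6 set bits of 756 can independently be on or off in c.
count = 2^6 = 64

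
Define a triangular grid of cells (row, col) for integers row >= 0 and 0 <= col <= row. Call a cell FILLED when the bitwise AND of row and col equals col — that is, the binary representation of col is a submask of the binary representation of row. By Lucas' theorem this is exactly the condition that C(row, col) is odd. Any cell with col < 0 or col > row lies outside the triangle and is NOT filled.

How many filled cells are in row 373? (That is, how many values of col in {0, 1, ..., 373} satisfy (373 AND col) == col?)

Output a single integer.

Answer: 64

Derivation:
373 in binary = 101110101
popcount(373) = number of 1-bits in 101110101 = 6
A col c satisfies (373 AND c) == c iff every set bit of c is also set in 373; each of the 6 set bits of 373 can independently be on or off in c.
count = 2^6 = 64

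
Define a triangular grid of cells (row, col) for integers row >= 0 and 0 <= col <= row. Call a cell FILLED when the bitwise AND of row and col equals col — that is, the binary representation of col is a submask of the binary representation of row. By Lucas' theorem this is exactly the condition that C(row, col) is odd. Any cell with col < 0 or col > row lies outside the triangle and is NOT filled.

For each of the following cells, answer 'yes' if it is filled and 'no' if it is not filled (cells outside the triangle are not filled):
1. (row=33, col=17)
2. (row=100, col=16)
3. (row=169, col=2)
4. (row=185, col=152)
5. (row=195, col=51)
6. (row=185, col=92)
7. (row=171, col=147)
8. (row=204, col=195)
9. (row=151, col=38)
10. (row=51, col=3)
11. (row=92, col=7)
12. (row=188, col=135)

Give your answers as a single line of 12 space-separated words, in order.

Answer: no no no yes no no no no no yes no no

Derivation:
(33,17): row=0b100001, col=0b10001, row AND col = 0b1 = 1; 1 != 17 -> empty
(100,16): row=0b1100100, col=0b10000, row AND col = 0b0 = 0; 0 != 16 -> empty
(169,2): row=0b10101001, col=0b10, row AND col = 0b0 = 0; 0 != 2 -> empty
(185,152): row=0b10111001, col=0b10011000, row AND col = 0b10011000 = 152; 152 == 152 -> filled
(195,51): row=0b11000011, col=0b110011, row AND col = 0b11 = 3; 3 != 51 -> empty
(185,92): row=0b10111001, col=0b1011100, row AND col = 0b11000 = 24; 24 != 92 -> empty
(171,147): row=0b10101011, col=0b10010011, row AND col = 0b10000011 = 131; 131 != 147 -> empty
(204,195): row=0b11001100, col=0b11000011, row AND col = 0b11000000 = 192; 192 != 195 -> empty
(151,38): row=0b10010111, col=0b100110, row AND col = 0b110 = 6; 6 != 38 -> empty
(51,3): row=0b110011, col=0b11, row AND col = 0b11 = 3; 3 == 3 -> filled
(92,7): row=0b1011100, col=0b111, row AND col = 0b100 = 4; 4 != 7 -> empty
(188,135): row=0b10111100, col=0b10000111, row AND col = 0b10000100 = 132; 132 != 135 -> empty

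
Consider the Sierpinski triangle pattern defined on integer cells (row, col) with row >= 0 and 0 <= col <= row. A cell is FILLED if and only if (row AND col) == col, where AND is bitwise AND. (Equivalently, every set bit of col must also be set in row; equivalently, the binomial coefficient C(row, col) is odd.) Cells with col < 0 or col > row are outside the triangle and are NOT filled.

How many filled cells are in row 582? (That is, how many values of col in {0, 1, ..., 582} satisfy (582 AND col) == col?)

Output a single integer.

Answer: 16

Derivation:
582 in binary = 1001000110
popcount(582) = number of 1-bits in 1001000110 = 4
A col c satisfies (582 AND c) == c iff every set bit of c is also set in 582; each of the 4 set bits of 582 can independently be on or off in c.
count = 2^4 = 16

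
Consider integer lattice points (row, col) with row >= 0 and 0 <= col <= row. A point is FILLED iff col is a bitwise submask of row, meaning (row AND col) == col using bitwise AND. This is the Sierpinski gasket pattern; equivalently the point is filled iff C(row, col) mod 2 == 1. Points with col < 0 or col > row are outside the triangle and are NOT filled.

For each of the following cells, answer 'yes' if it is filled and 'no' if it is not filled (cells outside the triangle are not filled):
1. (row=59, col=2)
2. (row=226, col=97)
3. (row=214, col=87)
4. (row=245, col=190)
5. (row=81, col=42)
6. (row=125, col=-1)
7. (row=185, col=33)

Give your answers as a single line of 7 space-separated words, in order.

(59,2): row=0b111011, col=0b10, row AND col = 0b10 = 2; 2 == 2 -> filled
(226,97): row=0b11100010, col=0b1100001, row AND col = 0b1100000 = 96; 96 != 97 -> empty
(214,87): row=0b11010110, col=0b1010111, row AND col = 0b1010110 = 86; 86 != 87 -> empty
(245,190): row=0b11110101, col=0b10111110, row AND col = 0b10110100 = 180; 180 != 190 -> empty
(81,42): row=0b1010001, col=0b101010, row AND col = 0b0 = 0; 0 != 42 -> empty
(125,-1): col outside [0, 125] -> not filled
(185,33): row=0b10111001, col=0b100001, row AND col = 0b100001 = 33; 33 == 33 -> filled

Answer: yes no no no no no yes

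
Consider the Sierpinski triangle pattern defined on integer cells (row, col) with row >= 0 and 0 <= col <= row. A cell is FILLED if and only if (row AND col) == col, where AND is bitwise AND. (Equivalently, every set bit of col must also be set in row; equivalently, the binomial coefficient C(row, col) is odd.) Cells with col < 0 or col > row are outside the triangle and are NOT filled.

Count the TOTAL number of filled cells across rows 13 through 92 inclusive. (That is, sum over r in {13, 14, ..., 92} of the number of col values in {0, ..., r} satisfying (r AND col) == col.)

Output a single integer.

r13=1101 pc3: +8 =8
r14=1110 pc3: +8 =16
r15=1111 pc4: +16 =32
r16=10000 pc1: +2 =34
r17=10001 pc2: +4 =38
r18=10010 pc2: +4 =42
r19=10011 pc3: +8 =50
r20=10100 pc2: +4 =54
r21=10101 pc3: +8 =62
r22=10110 pc3: +8 =70
r23=10111 pc4: +16 =86
r24=11000 pc2: +4 =90
r25=11001 pc3: +8 =98
r26=11010 pc3: +8 =106
r27=11011 pc4: +16 =122
r28=11100 pc3: +8 =130
r29=11101 pc4: +16 =146
r30=11110 pc4: +16 =162
r31=11111 pc5: +32 =194
r32=100000 pc1: +2 =196
r33=100001 pc2: +4 =200
r34=100010 pc2: +4 =204
r35=100011 pc3: +8 =212
r36=100100 pc2: +4 =216
r37=100101 pc3: +8 =224
r38=100110 pc3: +8 =232
r39=100111 pc4: +16 =248
r40=101000 pc2: +4 =252
r41=101001 pc3: +8 =260
r42=101010 pc3: +8 =268
r43=101011 pc4: +16 =284
r44=101100 pc3: +8 =292
r45=101101 pc4: +16 =308
r46=101110 pc4: +16 =324
r47=101111 pc5: +32 =356
r48=110000 pc2: +4 =360
r49=110001 pc3: +8 =368
r50=110010 pc3: +8 =376
r51=110011 pc4: +16 =392
r52=110100 pc3: +8 =400
r53=110101 pc4: +16 =416
r54=110110 pc4: +16 =432
r55=110111 pc5: +32 =464
r56=111000 pc3: +8 =472
r57=111001 pc4: +16 =488
r58=111010 pc4: +16 =504
r59=111011 pc5: +32 =536
r60=111100 pc4: +16 =552
r61=111101 pc5: +32 =584
r62=111110 pc5: +32 =616
r63=111111 pc6: +64 =680
r64=1000000 pc1: +2 =682
r65=1000001 pc2: +4 =686
r66=1000010 pc2: +4 =690
r67=1000011 pc3: +8 =698
r68=1000100 pc2: +4 =702
r69=1000101 pc3: +8 =710
r70=1000110 pc3: +8 =718
r71=1000111 pc4: +16 =734
r72=1001000 pc2: +4 =738
r73=1001001 pc3: +8 =746
r74=1001010 pc3: +8 =754
r75=1001011 pc4: +16 =770
r76=1001100 pc3: +8 =778
r77=1001101 pc4: +16 =794
r78=1001110 pc4: +16 =810
r79=1001111 pc5: +32 =842
r80=1010000 pc2: +4 =846
r81=1010001 pc3: +8 =854
r82=1010010 pc3: +8 =862
r83=1010011 pc4: +16 =878
r84=1010100 pc3: +8 =886
r85=1010101 pc4: +16 =902
r86=1010110 pc4: +16 =918
r87=1010111 pc5: +32 =950
r88=1011000 pc3: +8 =958
r89=1011001 pc4: +16 =974
r90=1011010 pc4: +16 =990
r91=1011011 pc5: +32 =1022
r92=1011100 pc4: +16 =1038

Answer: 1038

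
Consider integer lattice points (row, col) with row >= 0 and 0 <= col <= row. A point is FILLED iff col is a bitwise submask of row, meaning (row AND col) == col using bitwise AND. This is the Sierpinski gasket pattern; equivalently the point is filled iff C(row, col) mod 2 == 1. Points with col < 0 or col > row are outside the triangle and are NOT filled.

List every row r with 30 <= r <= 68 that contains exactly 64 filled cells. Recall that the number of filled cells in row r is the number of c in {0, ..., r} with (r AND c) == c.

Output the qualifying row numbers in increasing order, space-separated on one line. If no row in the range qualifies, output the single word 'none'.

Answer: 63

Derivation:
Row r has 2^popcount(r) filled cells, so we need popcount(r) = log2(64) = 6.
Scan r = 30..68 and keep those with exactly 6 one-bits:
r=30=11110 popcount=4 -> skip
r=31=11111 popcount=5 -> skip
r=32=100000 popcount=1 -> skip
r=33=100001 popcount=2 -> skip
r=34=100010 popcount=2 -> skip
r=35=100011 popcount=3 -> skip
r=36=100100 popcount=2 -> skip
r=37=100101 popcount=3 -> skip
r=38=100110 popcount=3 -> skip
r=39=100111 popcount=4 -> skip
r=40=101000 popcount=2 -> skip
r=41=101001 popcount=3 -> skip
r=42=101010 popcount=3 -> skip
r=43=101011 popcount=4 -> skip
r=44=101100 popcount=3 -> skip
r=45=101101 popcount=4 -> skip
r=46=101110 popcount=4 -> skip
r=47=101111 popcount=5 -> skip
r=48=110000 popcount=2 -> skip
r=49=110001 popcount=3 -> skip
r=50=110010 popcount=3 -> skip
r=51=110011 popcount=4 -> skip
r=52=110100 popcount=3 -> skip
r=53=110101 popcount=4 -> skip
r=54=110110 popcount=4 -> skip
r=55=110111 popcount=5 -> skip
r=56=111000 popcount=3 -> skip
r=57=111001 popcount=4 -> skip
r=58=111010 popcount=4 -> skip
r=59=111011 popcount=5 -> skip
r=60=111100 popcount=4 -> skip
r=61=111101 popcount=5 -> skip
r=62=111110 popcount=5 -> skip
r=63=111111 popcount=6 -> KEEP
r=64=1000000 popcount=1 -> skip
r=65=1000001 popcount=2 -> skip
r=66=1000010 popcount=2 -> skip
r=67=1000011 popcount=3 -> skip
r=68=1000100 popcount=2 -> skip
Kept rows: 63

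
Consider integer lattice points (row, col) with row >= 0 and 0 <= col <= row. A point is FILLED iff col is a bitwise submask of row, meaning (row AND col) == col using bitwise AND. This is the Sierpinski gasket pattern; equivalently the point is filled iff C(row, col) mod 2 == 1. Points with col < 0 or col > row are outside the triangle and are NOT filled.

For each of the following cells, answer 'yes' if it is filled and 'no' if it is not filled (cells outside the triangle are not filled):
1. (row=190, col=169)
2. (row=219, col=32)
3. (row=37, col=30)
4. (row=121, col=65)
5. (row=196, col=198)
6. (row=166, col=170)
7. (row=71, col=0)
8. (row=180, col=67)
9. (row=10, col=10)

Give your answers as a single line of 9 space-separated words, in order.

Answer: no no no yes no no yes no yes

Derivation:
(190,169): row=0b10111110, col=0b10101001, row AND col = 0b10101000 = 168; 168 != 169 -> empty
(219,32): row=0b11011011, col=0b100000, row AND col = 0b0 = 0; 0 != 32 -> empty
(37,30): row=0b100101, col=0b11110, row AND col = 0b100 = 4; 4 != 30 -> empty
(121,65): row=0b1111001, col=0b1000001, row AND col = 0b1000001 = 65; 65 == 65 -> filled
(196,198): col outside [0, 196] -> not filled
(166,170): col outside [0, 166] -> not filled
(71,0): row=0b1000111, col=0b0, row AND col = 0b0 = 0; 0 == 0 -> filled
(180,67): row=0b10110100, col=0b1000011, row AND col = 0b0 = 0; 0 != 67 -> empty
(10,10): row=0b1010, col=0b1010, row AND col = 0b1010 = 10; 10 == 10 -> filled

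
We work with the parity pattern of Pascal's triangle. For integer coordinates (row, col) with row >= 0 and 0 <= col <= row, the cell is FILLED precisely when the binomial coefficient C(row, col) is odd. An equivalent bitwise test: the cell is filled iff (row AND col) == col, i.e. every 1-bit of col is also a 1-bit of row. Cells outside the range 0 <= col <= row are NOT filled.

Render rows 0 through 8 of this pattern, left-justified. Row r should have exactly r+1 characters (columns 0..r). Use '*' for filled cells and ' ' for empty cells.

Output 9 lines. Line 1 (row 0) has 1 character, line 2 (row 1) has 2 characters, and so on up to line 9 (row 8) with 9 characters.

Answer: *
**
* *
****
*   *
**  **
* * * *
********
*       *

Derivation:
r0=0: *
r1=1: **
r2=10: * *
r3=11: ****
r4=100: *   *
r5=101: **  **
r6=110: * * * *
r7=111: ********
r8=1000: *       *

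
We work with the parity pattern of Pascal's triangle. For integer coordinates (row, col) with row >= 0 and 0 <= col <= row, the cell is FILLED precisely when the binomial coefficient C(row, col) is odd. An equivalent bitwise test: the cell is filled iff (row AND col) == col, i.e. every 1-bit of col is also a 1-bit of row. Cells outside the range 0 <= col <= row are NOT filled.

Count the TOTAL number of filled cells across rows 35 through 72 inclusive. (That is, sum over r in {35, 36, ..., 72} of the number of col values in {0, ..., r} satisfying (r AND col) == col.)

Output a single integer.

Answer: 534

Derivation:
r35=100011 pc3: +8 =8
r36=100100 pc2: +4 =12
r37=100101 pc3: +8 =20
r38=100110 pc3: +8 =28
r39=100111 pc4: +16 =44
r40=101000 pc2: +4 =48
r41=101001 pc3: +8 =56
r42=101010 pc3: +8 =64
r43=101011 pc4: +16 =80
r44=101100 pc3: +8 =88
r45=101101 pc4: +16 =104
r46=101110 pc4: +16 =120
r47=101111 pc5: +32 =152
r48=110000 pc2: +4 =156
r49=110001 pc3: +8 =164
r50=110010 pc3: +8 =172
r51=110011 pc4: +16 =188
r52=110100 pc3: +8 =196
r53=110101 pc4: +16 =212
r54=110110 pc4: +16 =228
r55=110111 pc5: +32 =260
r56=111000 pc3: +8 =268
r57=111001 pc4: +16 =284
r58=111010 pc4: +16 =300
r59=111011 pc5: +32 =332
r60=111100 pc4: +16 =348
r61=111101 pc5: +32 =380
r62=111110 pc5: +32 =412
r63=111111 pc6: +64 =476
r64=1000000 pc1: +2 =478
r65=1000001 pc2: +4 =482
r66=1000010 pc2: +4 =486
r67=1000011 pc3: +8 =494
r68=1000100 pc2: +4 =498
r69=1000101 pc3: +8 =506
r70=1000110 pc3: +8 =514
r71=1000111 pc4: +16 =530
r72=1001000 pc2: +4 =534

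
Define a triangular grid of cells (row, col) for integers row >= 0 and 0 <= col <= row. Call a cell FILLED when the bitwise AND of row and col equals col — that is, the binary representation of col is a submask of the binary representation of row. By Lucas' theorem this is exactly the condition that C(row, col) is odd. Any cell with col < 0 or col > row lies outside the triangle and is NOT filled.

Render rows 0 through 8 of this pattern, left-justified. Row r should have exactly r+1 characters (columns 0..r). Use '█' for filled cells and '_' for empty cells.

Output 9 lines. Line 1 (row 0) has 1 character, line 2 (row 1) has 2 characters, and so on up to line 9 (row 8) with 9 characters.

Answer: █
██
█_█
████
█___█
██__██
█_█_█_█
████████
█_______█

Derivation:
r0=0: █
r1=1: ██
r2=10: █_█
r3=11: ████
r4=100: █___█
r5=101: ██__██
r6=110: █_█_█_█
r7=111: ████████
r8=1000: █_______█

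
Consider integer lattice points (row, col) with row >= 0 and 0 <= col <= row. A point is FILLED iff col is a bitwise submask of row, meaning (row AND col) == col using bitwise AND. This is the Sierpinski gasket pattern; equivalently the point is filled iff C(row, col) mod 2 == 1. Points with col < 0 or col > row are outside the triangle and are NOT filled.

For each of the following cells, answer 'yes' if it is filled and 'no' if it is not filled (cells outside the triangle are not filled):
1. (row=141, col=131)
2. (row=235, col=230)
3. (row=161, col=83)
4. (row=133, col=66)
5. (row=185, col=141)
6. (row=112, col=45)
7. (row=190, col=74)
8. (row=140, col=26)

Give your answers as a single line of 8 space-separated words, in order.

Answer: no no no no no no no no

Derivation:
(141,131): row=0b10001101, col=0b10000011, row AND col = 0b10000001 = 129; 129 != 131 -> empty
(235,230): row=0b11101011, col=0b11100110, row AND col = 0b11100010 = 226; 226 != 230 -> empty
(161,83): row=0b10100001, col=0b1010011, row AND col = 0b1 = 1; 1 != 83 -> empty
(133,66): row=0b10000101, col=0b1000010, row AND col = 0b0 = 0; 0 != 66 -> empty
(185,141): row=0b10111001, col=0b10001101, row AND col = 0b10001001 = 137; 137 != 141 -> empty
(112,45): row=0b1110000, col=0b101101, row AND col = 0b100000 = 32; 32 != 45 -> empty
(190,74): row=0b10111110, col=0b1001010, row AND col = 0b1010 = 10; 10 != 74 -> empty
(140,26): row=0b10001100, col=0b11010, row AND col = 0b1000 = 8; 8 != 26 -> empty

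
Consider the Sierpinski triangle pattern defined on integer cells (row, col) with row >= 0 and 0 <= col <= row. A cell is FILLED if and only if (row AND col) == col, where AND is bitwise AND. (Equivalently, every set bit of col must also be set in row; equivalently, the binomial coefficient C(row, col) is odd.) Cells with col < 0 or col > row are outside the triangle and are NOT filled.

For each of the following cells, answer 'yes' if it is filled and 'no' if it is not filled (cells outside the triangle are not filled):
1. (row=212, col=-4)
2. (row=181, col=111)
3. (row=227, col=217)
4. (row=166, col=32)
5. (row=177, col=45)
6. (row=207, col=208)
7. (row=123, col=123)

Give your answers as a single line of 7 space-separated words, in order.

(212,-4): col outside [0, 212] -> not filled
(181,111): row=0b10110101, col=0b1101111, row AND col = 0b100101 = 37; 37 != 111 -> empty
(227,217): row=0b11100011, col=0b11011001, row AND col = 0b11000001 = 193; 193 != 217 -> empty
(166,32): row=0b10100110, col=0b100000, row AND col = 0b100000 = 32; 32 == 32 -> filled
(177,45): row=0b10110001, col=0b101101, row AND col = 0b100001 = 33; 33 != 45 -> empty
(207,208): col outside [0, 207] -> not filled
(123,123): row=0b1111011, col=0b1111011, row AND col = 0b1111011 = 123; 123 == 123 -> filled

Answer: no no no yes no no yes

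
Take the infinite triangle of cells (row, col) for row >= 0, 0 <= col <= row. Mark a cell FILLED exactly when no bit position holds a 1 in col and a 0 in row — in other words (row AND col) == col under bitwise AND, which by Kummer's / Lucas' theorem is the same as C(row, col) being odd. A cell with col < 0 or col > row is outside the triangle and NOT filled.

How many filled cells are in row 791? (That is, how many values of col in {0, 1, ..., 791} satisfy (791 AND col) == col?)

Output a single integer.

791 in binary = 1100010111
popcount(791) = number of 1-bits in 1100010111 = 6
A col c satisfies (791 AND c) == c iff every set bit of c is also set in 791; each of the 6 set bits of 791 can independently be on or off in c.
count = 2^6 = 64

Answer: 64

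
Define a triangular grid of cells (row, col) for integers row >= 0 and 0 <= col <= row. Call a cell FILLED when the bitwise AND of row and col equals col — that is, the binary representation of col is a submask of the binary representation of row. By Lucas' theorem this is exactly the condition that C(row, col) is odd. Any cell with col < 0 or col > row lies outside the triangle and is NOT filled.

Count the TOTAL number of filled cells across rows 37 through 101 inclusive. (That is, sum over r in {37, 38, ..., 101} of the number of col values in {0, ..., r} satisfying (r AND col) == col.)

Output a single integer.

Answer: 1010

Derivation:
r37=100101 pc3: +8 =8
r38=100110 pc3: +8 =16
r39=100111 pc4: +16 =32
r40=101000 pc2: +4 =36
r41=101001 pc3: +8 =44
r42=101010 pc3: +8 =52
r43=101011 pc4: +16 =68
r44=101100 pc3: +8 =76
r45=101101 pc4: +16 =92
r46=101110 pc4: +16 =108
r47=101111 pc5: +32 =140
r48=110000 pc2: +4 =144
r49=110001 pc3: +8 =152
r50=110010 pc3: +8 =160
r51=110011 pc4: +16 =176
r52=110100 pc3: +8 =184
r53=110101 pc4: +16 =200
r54=110110 pc4: +16 =216
r55=110111 pc5: +32 =248
r56=111000 pc3: +8 =256
r57=111001 pc4: +16 =272
r58=111010 pc4: +16 =288
r59=111011 pc5: +32 =320
r60=111100 pc4: +16 =336
r61=111101 pc5: +32 =368
r62=111110 pc5: +32 =400
r63=111111 pc6: +64 =464
r64=1000000 pc1: +2 =466
r65=1000001 pc2: +4 =470
r66=1000010 pc2: +4 =474
r67=1000011 pc3: +8 =482
r68=1000100 pc2: +4 =486
r69=1000101 pc3: +8 =494
r70=1000110 pc3: +8 =502
r71=1000111 pc4: +16 =518
r72=1001000 pc2: +4 =522
r73=1001001 pc3: +8 =530
r74=1001010 pc3: +8 =538
r75=1001011 pc4: +16 =554
r76=1001100 pc3: +8 =562
r77=1001101 pc4: +16 =578
r78=1001110 pc4: +16 =594
r79=1001111 pc5: +32 =626
r80=1010000 pc2: +4 =630
r81=1010001 pc3: +8 =638
r82=1010010 pc3: +8 =646
r83=1010011 pc4: +16 =662
r84=1010100 pc3: +8 =670
r85=1010101 pc4: +16 =686
r86=1010110 pc4: +16 =702
r87=1010111 pc5: +32 =734
r88=1011000 pc3: +8 =742
r89=1011001 pc4: +16 =758
r90=1011010 pc4: +16 =774
r91=1011011 pc5: +32 =806
r92=1011100 pc4: +16 =822
r93=1011101 pc5: +32 =854
r94=1011110 pc5: +32 =886
r95=1011111 pc6: +64 =950
r96=1100000 pc2: +4 =954
r97=1100001 pc3: +8 =962
r98=1100010 pc3: +8 =970
r99=1100011 pc4: +16 =986
r100=1100100 pc3: +8 =994
r101=1100101 pc4: +16 =1010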